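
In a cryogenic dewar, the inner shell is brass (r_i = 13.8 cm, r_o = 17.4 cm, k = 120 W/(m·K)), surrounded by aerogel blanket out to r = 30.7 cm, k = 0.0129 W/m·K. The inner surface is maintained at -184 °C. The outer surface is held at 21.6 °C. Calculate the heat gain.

Treat each layer as a resistance in series:
  R_brass = (1/0.138 − 1/0.174)/(4πk) = 1.499/(4π·120) = 9.942×10^-4 K/W
  R_aerogel blanket = (1/0.174 − 1/0.307)/(4πk) = 2.490/(4π·0.0129) = 15.36 K/W
ΣR = 9.942×10^-4 + 15.36 = 15.36 K/W
Q = ΔT/ΣR = (-184 °C − 21.6 °C)/15.36 = -13.4 W
(Negative Q ⇒ heat flows inward; heat gain = 13.4 W.)

Q = 13.4 W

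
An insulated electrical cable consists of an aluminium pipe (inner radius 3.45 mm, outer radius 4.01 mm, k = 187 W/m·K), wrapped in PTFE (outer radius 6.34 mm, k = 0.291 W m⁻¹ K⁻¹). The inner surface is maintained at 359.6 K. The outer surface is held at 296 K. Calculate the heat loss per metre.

Series thermal resistances, inner to outer:
  R'_aluminium = ln(0.00401/0.00345)/(2πk) = 0.1504/(2π·187) = 1.280×10^-4 m·K/W
  R'_PTFE = ln(0.00634/0.00401)/(2πk) = 0.4581/(2π·0.291) = 0.2505 m·K/W
ΣR = 1.280×10^-4 + 0.2505 = 0.2506 m·K/W
Q' = ΔT/ΣR = (359.6 K − 296 K)/0.2506 = 254 W/m

Q' = 254 W/m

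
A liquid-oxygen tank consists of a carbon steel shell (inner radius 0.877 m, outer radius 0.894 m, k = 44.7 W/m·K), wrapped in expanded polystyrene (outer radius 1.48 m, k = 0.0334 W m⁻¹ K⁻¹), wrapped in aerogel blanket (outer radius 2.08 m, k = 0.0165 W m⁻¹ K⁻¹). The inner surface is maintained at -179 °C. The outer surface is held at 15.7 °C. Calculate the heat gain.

Resistance network (inner→outer):
  R_carbon steel = (1/0.877 − 1/0.894)/(4πk) = 0.02168/(4π·44.7) = 3.860×10^-5 K/W
  R_expanded polystyrene = (1/0.894 − 1/1.48)/(4πk) = 0.4429/(4π·0.0334) = 1.055 K/W
  R_aerogel blanket = (1/1.48 − 1/2.08)/(4πk) = 0.1949/(4π·0.0165) = 0.9400 K/W
ΣR = 3.860×10^-5 + 1.055 + 0.9400 = 1.995 K/W
Q = ΔT/ΣR = (-179 °C − 15.7 °C)/1.995 = -97.6 W
(Negative Q ⇒ heat flows inward; heat gain = 97.6 W.)

Q = 97.6 W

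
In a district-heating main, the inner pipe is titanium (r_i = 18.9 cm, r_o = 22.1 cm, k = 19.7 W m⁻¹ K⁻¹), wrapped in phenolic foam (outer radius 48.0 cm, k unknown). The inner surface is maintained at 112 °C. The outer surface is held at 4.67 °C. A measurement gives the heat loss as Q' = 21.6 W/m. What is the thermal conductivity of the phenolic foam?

ΣR = ΔT/Q' = |112 − 4.67|/21.6 = 4.969 m·K/W
Known resistances:
  R'_titanium = ln(0.221/0.189)/(2πk) = 0.1564/(2π·19.7) = 0.001264 m·K/W
R_phenolic foam = ΣR − ΣR_known = 4.969 − 0.001264 = 4.968 m·K/W
ln(r₂/r₁)/(2πk) = 4.968 ⇒ k = 0.7756/(2π·4.968) = 0.0248 W/m·K

k = 0.0248 W/m·K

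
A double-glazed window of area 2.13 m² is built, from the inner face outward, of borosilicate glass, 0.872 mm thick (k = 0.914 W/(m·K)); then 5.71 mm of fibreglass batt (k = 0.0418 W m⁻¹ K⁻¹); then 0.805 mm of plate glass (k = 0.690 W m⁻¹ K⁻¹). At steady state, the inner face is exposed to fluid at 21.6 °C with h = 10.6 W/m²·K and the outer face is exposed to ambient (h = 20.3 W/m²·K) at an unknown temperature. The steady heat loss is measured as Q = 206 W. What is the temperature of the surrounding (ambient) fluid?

T_out = -5.70 °C

Sum the resistances:
  R_conv,in = 1/(hA) = 1/(10.6·2.13) = 0.04429 K/W
  R_borosilicate glass = L/(kA) = 8.72×10^-4/(0.914·2.13) = 4.479×10^-4 K/W
  R_fibreglass batt = L/(kA) = 0.00571/(0.0418·2.13) = 0.06413 K/W
  R_plate glass = L/(kA) = 8.05×10^-4/(0.690·2.13) = 5.477×10^-4 K/W
  R_conv,out = 1/(hA) = 1/(20.3·2.13) = 0.02313 K/W
ΣR = 0.1325 K/W
ΔT = Q·ΣR = 206 × 0.1325 = 27.30 K
Heat flows outward, so T_out = T_in − ΔT = 21.6 − 27.30 = -5.70 °C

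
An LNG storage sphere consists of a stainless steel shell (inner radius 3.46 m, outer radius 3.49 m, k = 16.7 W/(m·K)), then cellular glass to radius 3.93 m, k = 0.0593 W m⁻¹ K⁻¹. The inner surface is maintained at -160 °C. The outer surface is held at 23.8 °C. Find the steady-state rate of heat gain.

Q = 4.27 kW

Resistance network (inner→outer):
  R_stainless steel = (1/3.46 − 1/3.49)/(4πk) = 0.002484/(4π·16.7) = 1.184×10^-5 K/W
  R_cellular glass = (1/3.49 − 1/3.93)/(4πk) = 0.03208/(4π·0.0593) = 0.04305 K/W
ΣR = 1.184×10^-5 + 0.04305 = 0.04306 K/W
Q = ΔT/ΣR = (-160 °C − 23.8 °C)/0.04306 = -4270 W
(Negative Q ⇒ heat flows inward; heat gain = 4270 W.)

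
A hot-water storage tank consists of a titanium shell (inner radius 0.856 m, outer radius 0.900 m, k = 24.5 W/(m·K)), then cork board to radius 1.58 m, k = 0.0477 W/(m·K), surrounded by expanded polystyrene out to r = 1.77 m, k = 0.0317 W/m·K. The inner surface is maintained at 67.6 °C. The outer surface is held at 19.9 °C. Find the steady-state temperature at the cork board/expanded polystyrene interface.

Treat each layer as a resistance in series:
  R_titanium = (1/0.856 − 1/0.900)/(4πk) = 0.05711/(4π·24.5) = 1.855×10^-4 K/W
  R_cork board = (1/0.900 − 1/1.58)/(4πk) = 0.4782/(4π·0.0477) = 0.7978 K/W
  R_expanded polystyrene = (1/1.58 − 1/1.77)/(4πk) = 0.06794/(4π·0.0317) = 0.1706 K/W
ΣR = 1.855×10^-4 + 0.7978 + 0.1706 = 0.9686 K/W
Q = ΔT/ΣR = (67.6 °C − 19.9 °C)/0.9686 = 49.25 W
From the inner boundary to the cork board/expanded polystyrene interface, ΣR_partial = 0.7980 K/W.
T_interface = T_in − Q·ΣR_partial = 67.6 °C − (49.25)(0.7980) = 28.3 °C

T = 28.3 °C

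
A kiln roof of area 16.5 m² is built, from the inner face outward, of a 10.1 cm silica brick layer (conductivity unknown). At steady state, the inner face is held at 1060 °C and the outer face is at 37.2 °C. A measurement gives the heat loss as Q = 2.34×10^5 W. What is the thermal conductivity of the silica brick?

k = 1.40 W/m·K

ΣR = ΔT/Q = |1060 − 37.2|/2.34×10^5 = 0.004371 K/W
L/(kA) = 0.004371 ⇒ k = 0.101/(0.004371·16.5) = 1.40 W/m·K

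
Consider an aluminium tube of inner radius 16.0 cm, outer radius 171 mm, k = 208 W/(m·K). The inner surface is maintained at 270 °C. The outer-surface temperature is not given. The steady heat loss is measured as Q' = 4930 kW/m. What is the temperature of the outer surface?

T_out = 19.2 °C

Sum the resistances:
  R'_aluminium = ln(0.171/0.160)/(2πk) = 0.06649/(2π·208) = 5.088×10^-5 m·K/W
ΣR = 5.088×10^-5 m·K/W
ΔT = Q'·ΣR = 4.93×10^6 × 5.088×10^-5 = 250.8 K
Heat flows outward, so T_out = T_in − ΔT = 270 − 250.8 = 19.2 °C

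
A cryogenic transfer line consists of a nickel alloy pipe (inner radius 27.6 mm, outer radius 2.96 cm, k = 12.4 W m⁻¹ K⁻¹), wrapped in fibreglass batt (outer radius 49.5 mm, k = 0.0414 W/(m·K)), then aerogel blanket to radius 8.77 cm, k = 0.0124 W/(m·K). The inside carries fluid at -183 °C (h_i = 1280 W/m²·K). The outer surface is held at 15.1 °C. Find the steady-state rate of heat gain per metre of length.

Q' = 21.2 W/m

Series thermal resistances, inner to outer:
  R'_conv,in = 1/(2πr h) = 1/(2π·0.0276·1280) = 0.004505 m·K/W
  R'_nickel alloy = ln(0.0296/0.0276)/(2πk) = 0.06996/(2π·12.4) = 8.979×10^-4 m·K/W
  R'_fibreglass batt = ln(0.0495/0.0296)/(2πk) = 0.5142/(2π·0.0414) = 1.977 m·K/W
  R'_aerogel blanket = ln(0.0877/0.0495)/(2πk) = 0.5719/(2π·0.0124) = 7.341 m·K/W
ΣR = 0.004505 + 8.979×10^-4 + 1.977 + 7.341 = 9.323 m·K/W
Q' = ΔT/ΣR = (-183 °C − 15.1 °C)/9.323 = -21.2 W/m
(Negative Q' ⇒ heat flows inward; heat gain = 21.2 W/m.)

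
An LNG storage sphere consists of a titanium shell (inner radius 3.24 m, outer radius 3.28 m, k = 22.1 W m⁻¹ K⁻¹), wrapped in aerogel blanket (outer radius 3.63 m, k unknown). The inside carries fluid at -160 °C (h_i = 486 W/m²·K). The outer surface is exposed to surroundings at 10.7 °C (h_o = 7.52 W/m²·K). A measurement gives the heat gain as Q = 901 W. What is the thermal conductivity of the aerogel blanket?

ΣR = ΔT/Q = |-160 − 10.7|/901 = 0.1895 K/W
Known resistances:
  R_conv,in = 1/(4πr²h) = 1/(4π·3.24²·486) = 1.560×10^-5 K/W
  R_titanium = (1/3.24 − 1/3.28)/(4πk) = 0.003764/(4π·22.1) = 1.355×10^-5 K/W
  R_conv,out = 1/(4πr²h) = 1/(4π·3.63²·7.52) = 8.031×10^-4 K/W
R_aerogel blanket = ΣR − ΣR_known = 0.1895 − 8.322×10^-4 = 0.1887 K/W
(1/r₁−1/r₂)/(4πk) = 0.1887 ⇒ k = 0.02940/(4π·0.1887) = 0.0124 W/m·K

k = 0.0124 W/m·K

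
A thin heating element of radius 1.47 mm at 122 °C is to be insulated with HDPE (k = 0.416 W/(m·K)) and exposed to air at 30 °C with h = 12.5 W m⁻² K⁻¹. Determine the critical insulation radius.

r_cr = 3.33 cm

For a cylinder, r_cr = k_ins/h = 0.416/12.5 = 0.0333 m = 3.33 cm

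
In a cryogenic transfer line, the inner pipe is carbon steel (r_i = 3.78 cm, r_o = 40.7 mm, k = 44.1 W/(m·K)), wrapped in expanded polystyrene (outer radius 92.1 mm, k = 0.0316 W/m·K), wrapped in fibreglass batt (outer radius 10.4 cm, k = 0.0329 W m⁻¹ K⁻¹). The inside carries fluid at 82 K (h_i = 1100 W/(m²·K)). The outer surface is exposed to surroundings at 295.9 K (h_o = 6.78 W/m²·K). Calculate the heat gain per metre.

Q' = 43.4 W/m

Resistance network (inner→outer):
  R'_conv,in = 1/(2πr h) = 1/(2π·0.0378·1100) = 0.003828 m·K/W
  R'_carbon steel = ln(0.0407/0.0378)/(2πk) = 0.07392/(2π·44.1) = 2.668×10^-4 m·K/W
  R'_expanded polystyrene = ln(0.0921/0.0407)/(2πk) = 0.8166/(2π·0.0316) = 4.113 m·K/W
  R'_fibreglass batt = ln(0.104/0.0921)/(2πk) = 0.1215/(2π·0.0329) = 0.5878 m·K/W
  R'_conv,out = 1/(2πr h) = 1/(2π·0.104·6.78) = 0.2257 m·K/W
ΣR = 0.003828 + 2.668×10^-4 + 4.113 + 0.5878 + 0.2257 = 4.931 m·K/W
Q' = ΔT/ΣR = (82 K − 295.9 K)/4.931 = -43.4 W/m
(Negative Q' ⇒ heat flows inward; heat gain = 43.4 W/m.)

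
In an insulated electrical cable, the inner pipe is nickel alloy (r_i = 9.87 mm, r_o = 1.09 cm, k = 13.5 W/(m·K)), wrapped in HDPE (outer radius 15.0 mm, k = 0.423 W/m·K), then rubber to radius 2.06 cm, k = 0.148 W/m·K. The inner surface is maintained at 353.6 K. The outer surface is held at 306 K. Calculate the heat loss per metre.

Q' = 103 W/m

Series thermal resistances, inner to outer:
  R'_nickel alloy = ln(0.0109/0.00987)/(2πk) = 0.09926/(2π·13.5) = 0.001170 m·K/W
  R'_HDPE = ln(0.0150/0.0109)/(2πk) = 0.3193/(2π·0.423) = 0.1201 m·K/W
  R'_rubber = ln(0.0206/0.0150)/(2πk) = 0.3172/(2π·0.148) = 0.3412 m·K/W
ΣR = 0.001170 + 0.1201 + 0.3412 = 0.4625 m·K/W
Q' = ΔT/ΣR = (353.6 K − 306 K)/0.4625 = 103 W/m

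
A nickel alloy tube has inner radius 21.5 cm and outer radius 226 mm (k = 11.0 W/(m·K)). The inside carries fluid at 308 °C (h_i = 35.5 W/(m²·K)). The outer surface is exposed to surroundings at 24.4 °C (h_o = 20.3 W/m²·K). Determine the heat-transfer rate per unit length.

Q' = 5040 W/m

Treat each layer as a resistance in series:
  R'_conv,in = 1/(2πr h) = 1/(2π·0.215·35.5) = 0.02085 m·K/W
  R'_nickel alloy = ln(0.226/0.215)/(2πk) = 0.04990/(2π·11.0) = 7.219×10^-4 m·K/W
  R'_conv,out = 1/(2πr h) = 1/(2π·0.226·20.3) = 0.03469 m·K/W
ΣR = 0.02085 + 7.219×10^-4 + 0.03469 = 0.05626 m·K/W
Q' = ΔT/ΣR = (308 °C − 24.4 °C)/0.05626 = 5040 W/m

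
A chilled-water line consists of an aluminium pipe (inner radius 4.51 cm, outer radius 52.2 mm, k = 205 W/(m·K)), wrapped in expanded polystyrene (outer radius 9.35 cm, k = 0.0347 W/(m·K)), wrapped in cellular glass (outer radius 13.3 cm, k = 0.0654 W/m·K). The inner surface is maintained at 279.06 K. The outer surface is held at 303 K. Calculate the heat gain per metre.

Treat each layer as a resistance in series:
  R'_aluminium = ln(0.0522/0.0451)/(2πk) = 0.1462/(2π·205) = 1.135×10^-4 m·K/W
  R'_expanded polystyrene = ln(0.0935/0.0522)/(2πk) = 0.5829/(2π·0.0347) = 2.673 m·K/W
  R'_cellular glass = ln(0.133/0.0935)/(2πk) = 0.3524/(2π·0.0654) = 0.8576 m·K/W
ΣR = 1.135×10^-4 + 2.673 + 0.8576 = 3.531 m·K/W
Q' = ΔT/ΣR = (279.06 K − 303 K)/3.531 = -6.78 W/m
(Negative Q' ⇒ heat flows inward; heat gain = 6.78 W/m.)

Q' = 6.78 W/m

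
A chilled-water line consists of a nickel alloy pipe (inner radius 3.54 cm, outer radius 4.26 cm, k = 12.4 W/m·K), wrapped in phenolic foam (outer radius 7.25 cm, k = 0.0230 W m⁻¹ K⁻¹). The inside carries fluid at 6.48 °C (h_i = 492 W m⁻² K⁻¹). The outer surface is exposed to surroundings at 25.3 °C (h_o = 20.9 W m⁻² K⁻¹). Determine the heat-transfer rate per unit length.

Series thermal resistances, inner to outer:
  R'_conv,in = 1/(2πr h) = 1/(2π·0.0354·492) = 0.009138 m·K/W
  R'_nickel alloy = ln(0.0426/0.0354)/(2πk) = 0.1851/(2π·12.4) = 0.002376 m·K/W
  R'_phenolic foam = ln(0.0725/0.0426)/(2πk) = 0.5317/(2π·0.0230) = 3.679 m·K/W
  R'_conv,out = 1/(2πr h) = 1/(2π·0.0725·20.9) = 0.1050 m·K/W
ΣR = 0.009138 + 0.002376 + 3.679 + 0.1050 = 3.796 m·K/W
Q' = ΔT/ΣR = (6.48 °C − 25.3 °C)/3.796 = -4.96 W/m
(Negative Q' ⇒ heat flows inward; heat gain = 4.96 W/m.)

Q' = 4.96 W/m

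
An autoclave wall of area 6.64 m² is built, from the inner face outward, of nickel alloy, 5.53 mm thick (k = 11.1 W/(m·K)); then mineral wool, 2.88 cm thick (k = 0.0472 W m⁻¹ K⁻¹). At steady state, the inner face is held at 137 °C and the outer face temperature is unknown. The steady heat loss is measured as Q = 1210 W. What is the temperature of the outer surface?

T_out = 25.7 °C

Series resistances:
  R_nickel alloy = L/(kA) = 0.00553/(11.1·6.64) = 7.503×10^-5 K/W
  R_mineral wool = L/(kA) = 0.0288/(0.0472·6.64) = 0.09189 K/W
ΣR = 0.09197 K/W
ΔT = Q·ΣR = 1210 × 0.09197 = 111.3 K
Heat flows outward, so T_out = T_in − ΔT = 137 − 111.3 = 25.7 °C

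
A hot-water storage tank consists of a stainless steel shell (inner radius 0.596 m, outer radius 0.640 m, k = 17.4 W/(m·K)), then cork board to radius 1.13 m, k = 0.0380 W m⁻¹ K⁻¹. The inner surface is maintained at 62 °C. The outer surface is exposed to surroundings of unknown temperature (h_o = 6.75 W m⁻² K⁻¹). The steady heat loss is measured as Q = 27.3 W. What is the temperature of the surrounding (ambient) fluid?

Sum the resistances:
  R_stainless steel = (1/0.596 − 1/0.640)/(4πk) = 0.1154/(4π·17.4) = 5.276×10^-4 K/W
  R_cork board = (1/0.640 − 1/1.13)/(4πk) = 0.6775/(4π·0.0380) = 1.419 K/W
  R_conv,out = 1/(4πr²h) = 1/(4π·1.13²·6.75) = 0.009233 K/W
ΣR = 1.429 K/W
ΔT = Q·ΣR = 27.3 × 1.429 = 39.01 K
Heat flows outward, so T_out = T_in − ΔT = 62 − 39.01 = 23.0 °C

T_out = 23.0 °C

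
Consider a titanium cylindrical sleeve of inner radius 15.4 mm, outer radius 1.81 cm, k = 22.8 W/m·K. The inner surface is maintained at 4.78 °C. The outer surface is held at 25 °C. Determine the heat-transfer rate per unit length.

Q' = 2πk·ΔT/ln(r₂/r₁) = 2π × 22.8 × 20.22 / ln(0.0181/0.0154) = 17900 W/m

Q' = 17900 W/m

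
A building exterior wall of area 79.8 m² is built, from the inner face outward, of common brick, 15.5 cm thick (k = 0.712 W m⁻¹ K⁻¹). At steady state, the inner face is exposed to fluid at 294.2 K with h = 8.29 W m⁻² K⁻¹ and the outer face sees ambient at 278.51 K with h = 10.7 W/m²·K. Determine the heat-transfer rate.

Q = 2900 W

Treat each layer as a resistance in series:
  R_conv,in = 1/(hA) = 1/(8.29·79.8) = 0.001512 K/W
  R_common brick = L/(kA) = 0.155/(0.712·79.8) = 0.002728 K/W
  R_conv,out = 1/(hA) = 1/(10.7·79.8) = 0.001171 K/W
ΣR = 0.001512 + 0.002728 + 0.001171 = 0.005411 K/W
Q = ΔT/ΣR = (294.2 K − 278.51 K)/0.005411 = 2900 W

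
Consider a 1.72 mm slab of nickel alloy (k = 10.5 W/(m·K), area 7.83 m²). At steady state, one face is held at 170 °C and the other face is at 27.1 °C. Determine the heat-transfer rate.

Q = 6.83×10^6 W

Q = kA·ΔT/L = 10.5 × 7.83 × |170 °C − 27.1 °C| / 0.00172 = 6.83×10^6 W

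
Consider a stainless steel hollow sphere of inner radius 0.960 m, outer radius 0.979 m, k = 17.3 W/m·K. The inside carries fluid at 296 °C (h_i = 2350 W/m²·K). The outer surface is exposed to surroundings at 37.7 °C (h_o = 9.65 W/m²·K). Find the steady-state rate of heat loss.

Q = 29.6 kW

Series thermal resistances, inner to outer:
  R_conv,in = 1/(4πr²h) = 1/(4π·0.960²·2350) = 3.674×10^-5 K/W
  R_stainless steel = (1/0.960 − 1/0.979)/(4πk) = 0.02022/(4π·17.3) = 9.299×10^-5 K/W
  R_conv,out = 1/(4πr²h) = 1/(4π·0.979²·9.65) = 0.008604 K/W
ΣR = 3.674×10^-5 + 9.299×10^-5 + 0.008604 = 0.008734 K/W
Q = ΔT/ΣR = (296 °C − 37.7 °C)/0.008734 = 29600 W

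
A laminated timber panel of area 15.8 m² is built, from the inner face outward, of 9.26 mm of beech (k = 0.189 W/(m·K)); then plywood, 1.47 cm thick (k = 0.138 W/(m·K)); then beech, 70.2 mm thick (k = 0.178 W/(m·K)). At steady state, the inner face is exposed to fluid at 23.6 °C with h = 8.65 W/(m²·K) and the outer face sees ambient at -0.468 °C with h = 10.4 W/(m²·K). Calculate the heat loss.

Q = 499 W

Series thermal resistances, inner to outer:
  R_conv,in = 1/(hA) = 1/(8.65·15.8) = 0.007317 K/W
  R_beech = L/(kA) = 0.00926/(0.189·15.8) = 0.003101 K/W
  R_plywood = L/(kA) = 0.0147/(0.138·15.8) = 0.006742 K/W
  R_beech = L/(kA) = 0.0702/(0.178·15.8) = 0.02496 K/W
  R_conv,out = 1/(hA) = 1/(10.4·15.8) = 0.006086 K/W
ΣR = 0.007317 + 0.003101 + 0.006742 + 0.02496 + 0.006086 = 0.04821 K/W
Q = ΔT/ΣR = (23.6 °C − -0.468 °C)/0.04821 = 499 W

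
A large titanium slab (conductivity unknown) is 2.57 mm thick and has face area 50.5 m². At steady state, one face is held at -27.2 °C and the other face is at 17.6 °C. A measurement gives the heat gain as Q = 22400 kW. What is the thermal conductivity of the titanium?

ΣR = ΔT/Q = |-27.2 − 17.6|/2.24×10^7 = 2.000×10^-6 K/W
L/(kA) = 2.000×10^-6 ⇒ k = 0.00257/(2.000×10^-6·50.5) = 25.4 W/m·K

k = 25.4 W/m·K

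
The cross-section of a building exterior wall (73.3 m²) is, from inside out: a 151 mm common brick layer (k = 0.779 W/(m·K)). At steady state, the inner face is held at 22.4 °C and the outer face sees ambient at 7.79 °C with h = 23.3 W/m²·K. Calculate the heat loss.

Q = 4.52 kW

Resistance network (inner→outer):
  R_common brick = L/(kA) = 0.151/(0.779·73.3) = 0.002644 K/W
  R_conv,out = 1/(hA) = 1/(23.3·73.3) = 5.855×10^-4 K/W
ΣR = 0.002644 + 5.855×10^-4 = 0.003230 K/W
Q = ΔT/ΣR = (22.4 °C − 7.79 °C)/0.003230 = 4520 W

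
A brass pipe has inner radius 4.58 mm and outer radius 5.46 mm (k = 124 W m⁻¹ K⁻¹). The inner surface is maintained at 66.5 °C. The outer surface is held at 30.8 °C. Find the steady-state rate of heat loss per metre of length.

Q' = 158 kW/m

Q' = 2πk·ΔT/ln(r₂/r₁) = 2π × 124 × 35.7 / ln(0.00546/0.00458) = 1.58×10^5 W/m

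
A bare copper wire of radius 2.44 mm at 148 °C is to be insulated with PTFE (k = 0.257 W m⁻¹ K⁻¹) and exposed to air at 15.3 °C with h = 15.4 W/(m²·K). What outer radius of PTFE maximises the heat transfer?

For a cylinder, r_cr = k_ins/h = 0.257/15.4 = 0.0167 m = 1.67 cm

r_cr = 1.67 cm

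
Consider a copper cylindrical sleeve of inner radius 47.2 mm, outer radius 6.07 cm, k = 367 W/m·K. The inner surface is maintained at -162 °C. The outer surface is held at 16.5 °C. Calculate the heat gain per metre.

Q' = 1640 kW/m

Q' = 2πk·ΔT/ln(r₂/r₁) = 2π × 367 × 178.5 / ln(0.0607/0.0472) = 1.64×10^6 W/m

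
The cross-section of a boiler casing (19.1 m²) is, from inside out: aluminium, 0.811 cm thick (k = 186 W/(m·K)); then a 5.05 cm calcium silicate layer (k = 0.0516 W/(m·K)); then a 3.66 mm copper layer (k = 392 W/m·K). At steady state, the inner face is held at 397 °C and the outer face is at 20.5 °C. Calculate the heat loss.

Q = 7.35 kW

Series thermal resistances, inner to outer:
  R_aluminium = L/(kA) = 0.00811/(186·19.1) = 2.283×10^-6 K/W
  R_calcium silicate = L/(kA) = 0.0505/(0.0516·19.1) = 0.05124 K/W
  R_copper = L/(kA) = 0.00366/(392·19.1) = 4.888×10^-7 K/W
ΣR = 2.283×10^-6 + 0.05124 + 4.888×10^-7 = 0.05124 K/W
Q = ΔT/ΣR = (397 °C − 20.5 °C)/0.05124 = 7350 W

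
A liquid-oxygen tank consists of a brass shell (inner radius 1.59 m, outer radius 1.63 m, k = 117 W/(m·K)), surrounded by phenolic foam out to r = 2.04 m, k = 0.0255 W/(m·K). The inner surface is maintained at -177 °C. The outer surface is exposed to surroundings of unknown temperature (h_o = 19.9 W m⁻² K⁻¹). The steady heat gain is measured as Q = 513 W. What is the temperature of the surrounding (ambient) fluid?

Series resistances:
  R_brass = (1/1.59 − 1/1.63)/(4πk) = 0.01543/(4π·117) = 1.050×10^-5 K/W
  R_phenolic foam = (1/1.63 − 1/2.04)/(4πk) = 0.1233/(4π·0.0255) = 0.3848 K/W
  R_conv,out = 1/(4πr²h) = 1/(4π·2.04²·19.9) = 9.609×10^-4 K/W
ΣR = 0.3858 K/W
ΔT = Q·ΣR = 513 × 0.3858 = 197.9 K
Heat flows inward, so T_out = T_in + ΔT = -177 + 197.9 = 20.9 °C

T_out = 20.9 °C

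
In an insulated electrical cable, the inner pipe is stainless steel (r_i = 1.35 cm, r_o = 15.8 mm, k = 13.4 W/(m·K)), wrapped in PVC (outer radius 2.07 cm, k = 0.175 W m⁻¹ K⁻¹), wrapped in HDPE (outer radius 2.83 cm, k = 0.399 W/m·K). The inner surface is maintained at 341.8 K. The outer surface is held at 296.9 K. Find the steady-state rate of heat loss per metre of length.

Q' = 121 W/m

Series thermal resistances, inner to outer:
  R'_stainless steel = ln(0.0158/0.0135)/(2πk) = 0.1573/(2π·13.4) = 0.001869 m·K/W
  R'_PVC = ln(0.0207/0.0158)/(2πk) = 0.2701/(2π·0.175) = 0.2457 m·K/W
  R'_HDPE = ln(0.0283/0.0207)/(2πk) = 0.3127/(2π·0.399) = 0.1247 m·K/W
ΣR = 0.001869 + 0.2457 + 0.1247 = 0.3723 m·K/W
Q' = ΔT/ΣR = (341.8 K − 296.9 K)/0.3723 = 121 W/m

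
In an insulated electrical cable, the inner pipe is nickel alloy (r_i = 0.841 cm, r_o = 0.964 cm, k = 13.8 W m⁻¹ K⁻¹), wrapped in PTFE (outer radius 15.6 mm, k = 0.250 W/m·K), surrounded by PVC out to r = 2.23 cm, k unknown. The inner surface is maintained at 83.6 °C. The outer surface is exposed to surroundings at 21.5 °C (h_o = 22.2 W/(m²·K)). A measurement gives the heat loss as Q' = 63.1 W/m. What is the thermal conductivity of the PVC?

k = 0.160 W/m·K

ΣR = ΔT/Q' = |83.6 − 21.5|/63.1 = 0.9842 m·K/W
Known resistances:
  R'_nickel alloy = ln(0.00964/0.00841)/(2πk) = 0.1365/(2π·13.8) = 0.001574 m·K/W
  R'_PTFE = ln(0.0156/0.00964)/(2πk) = 0.4813/(2π·0.250) = 0.3064 m·K/W
  R'_conv,out = 1/(2πr h) = 1/(2π·0.0223·22.2) = 0.3215 m·K/W
R_PVC = ΣR − ΣR_known = 0.9842 − 0.6295 = 0.3547 m·K/W
ln(r₂/r₁)/(2πk) = 0.3547 ⇒ k = 0.3573/(2π·0.3547) = 0.160 W/m·K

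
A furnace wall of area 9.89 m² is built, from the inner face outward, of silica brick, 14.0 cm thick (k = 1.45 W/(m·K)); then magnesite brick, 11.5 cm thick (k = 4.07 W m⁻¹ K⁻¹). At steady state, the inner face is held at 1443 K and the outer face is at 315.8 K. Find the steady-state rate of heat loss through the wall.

Resistance network (inner→outer):
  R_silica brick = L/(kA) = 0.140/(1.45·9.89) = 0.009763 K/W
  R_magnesite brick = L/(kA) = 0.115/(4.07·9.89) = 0.002857 K/W
ΣR = 0.009763 + 0.002857 = 0.01262 K/W
Q = ΔT/ΣR = (1443 K − 315.8 K)/0.01262 = 89300 W

Q = 89300 W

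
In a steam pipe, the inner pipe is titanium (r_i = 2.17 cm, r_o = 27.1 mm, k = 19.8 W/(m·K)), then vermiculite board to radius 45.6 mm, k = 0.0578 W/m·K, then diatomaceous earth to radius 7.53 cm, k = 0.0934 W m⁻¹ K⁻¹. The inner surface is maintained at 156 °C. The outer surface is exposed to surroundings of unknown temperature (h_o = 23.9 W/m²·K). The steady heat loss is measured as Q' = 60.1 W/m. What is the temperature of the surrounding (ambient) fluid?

Series resistances:
  R'_titanium = ln(0.0271/0.0217)/(2πk) = 0.2222/(2π·19.8) = 0.001786 m·K/W
  R'_vermiculite board = ln(0.0456/0.0271)/(2πk) = 0.5204/(2π·0.0578) = 1.433 m·K/W
  R'_diatomaceous earth = ln(0.0753/0.0456)/(2πk) = 0.5016/(2π·0.0934) = 0.8547 m·K/W
  R'_conv,out = 1/(2πr h) = 1/(2π·0.0753·23.9) = 0.08844 m·K/W
ΣR = 2.378 m·K/W
ΔT = Q'·ΣR = 60.1 × 2.378 = 142.9 K
Heat flows outward, so T_out = T_in − ΔT = 156 − 142.9 = 13.1 °C

T_out = 13.1 °C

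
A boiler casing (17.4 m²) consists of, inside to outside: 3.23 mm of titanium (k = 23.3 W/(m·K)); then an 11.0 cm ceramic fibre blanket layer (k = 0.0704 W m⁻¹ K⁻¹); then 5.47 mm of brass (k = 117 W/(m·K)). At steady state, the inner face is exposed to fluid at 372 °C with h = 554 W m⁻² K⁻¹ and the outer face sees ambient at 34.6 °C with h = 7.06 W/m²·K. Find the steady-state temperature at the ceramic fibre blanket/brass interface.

Series thermal resistances, inner to outer:
  R_conv,in = 1/(hA) = 1/(554·17.4) = 1.037×10^-4 K/W
  R_titanium = L/(kA) = 0.00323/(23.3·17.4) = 7.967×10^-6 K/W
  R_ceramic fibre blanket = L/(kA) = 0.110/(0.0704·17.4) = 0.08980 K/W
  R_brass = L/(kA) = 0.00547/(117·17.4) = 2.687×10^-6 K/W
  R_conv,out = 1/(hA) = 1/(7.06·17.4) = 0.008140 K/W
ΣR = 1.037×10^-4 + 7.967×10^-6 + 0.08980 + 2.687×10^-6 + 0.008140 = 0.09805 K/W
Q = ΔT/ΣR = (372 °C − 34.6 °C)/0.09805 = 3441 W
From the inner boundary to the ceramic fibre blanket/brass interface, ΣR_partial = 0.08991 K/W.
T_interface = T_in − Q·ΣR_partial = 372 °C − (3441)(0.08991) = 62.6 °C

T = 62.6 °C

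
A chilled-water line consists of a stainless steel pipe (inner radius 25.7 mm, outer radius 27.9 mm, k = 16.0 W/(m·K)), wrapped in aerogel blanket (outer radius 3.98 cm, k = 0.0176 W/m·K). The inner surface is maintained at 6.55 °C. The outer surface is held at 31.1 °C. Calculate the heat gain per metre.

Q' = 7.64 W/m

Series thermal resistances, inner to outer:
  R'_stainless steel = ln(0.0279/0.0257)/(2πk) = 0.08214/(2π·16.0) = 8.170×10^-4 m·K/W
  R'_aerogel blanket = ln(0.0398/0.0279)/(2πk) = 0.3552/(2π·0.0176) = 3.212 m·K/W
ΣR = 8.170×10^-4 + 3.212 = 3.213 m·K/W
Q' = ΔT/ΣR = (6.55 °C − 31.1 °C)/3.213 = -7.64 W/m
(Negative Q' ⇒ heat flows inward; heat gain = 7.64 W/m.)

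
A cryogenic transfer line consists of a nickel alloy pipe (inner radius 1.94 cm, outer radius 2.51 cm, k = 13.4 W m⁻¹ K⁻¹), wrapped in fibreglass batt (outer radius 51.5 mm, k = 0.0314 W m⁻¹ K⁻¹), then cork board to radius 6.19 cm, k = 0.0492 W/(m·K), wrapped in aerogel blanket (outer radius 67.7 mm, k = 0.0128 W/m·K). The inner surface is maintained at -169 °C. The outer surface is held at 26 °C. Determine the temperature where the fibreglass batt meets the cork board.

T = -36.2 °C

Treat each layer as a resistance in series:
  R'_nickel alloy = ln(0.0251/0.0194)/(2πk) = 0.2576/(2π·13.4) = 0.003060 m·K/W
  R'_fibreglass batt = ln(0.0515/0.0251)/(2πk) = 0.7187/(2π·0.0314) = 3.643 m·K/W
  R'_cork board = ln(0.0619/0.0515)/(2πk) = 0.1839/(2π·0.0492) = 0.5950 m·K/W
  R'_aerogel blanket = ln(0.0677/0.0619)/(2πk) = 0.08957/(2π·0.0128) = 1.114 m·K/W
ΣR = 0.003060 + 3.643 + 0.5950 + 1.114 = 5.355 m·K/W
Q' = ΔT/ΣR = (-169 °C − 26 °C)/5.355 = -36.41 W/m
From the inner boundary to the fibreglass batt/cork board interface, ΣR_partial = 3.646 m·K/W.
T_interface = T_in − Q'·ΣR_partial = -169 °C − (-36.41)(3.646) = -36.2 °C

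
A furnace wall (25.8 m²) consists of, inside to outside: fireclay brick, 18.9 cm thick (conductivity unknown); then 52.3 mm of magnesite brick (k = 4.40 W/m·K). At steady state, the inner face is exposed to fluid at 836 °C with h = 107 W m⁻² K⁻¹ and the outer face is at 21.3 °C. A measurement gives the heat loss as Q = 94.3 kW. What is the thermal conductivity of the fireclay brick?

k = 0.937 W/m·K

ΣR = ΔT/Q = |836 − 21.3|/94300 = 0.008639 K/W
Known resistances:
  R_conv,in = 1/(hA) = 1/(107·25.8) = 3.622×10^-4 K/W
  R_magnesite brick = L/(kA) = 0.0523/(4.40·25.8) = 4.607×10^-4 K/W
R_fireclay brick = ΣR − ΣR_known = 0.008639 − 8.229×10^-4 = 0.007816 K/W
L/(kA) = 0.007816 ⇒ k = 0.189/(0.007816·25.8) = 0.937 W/m·K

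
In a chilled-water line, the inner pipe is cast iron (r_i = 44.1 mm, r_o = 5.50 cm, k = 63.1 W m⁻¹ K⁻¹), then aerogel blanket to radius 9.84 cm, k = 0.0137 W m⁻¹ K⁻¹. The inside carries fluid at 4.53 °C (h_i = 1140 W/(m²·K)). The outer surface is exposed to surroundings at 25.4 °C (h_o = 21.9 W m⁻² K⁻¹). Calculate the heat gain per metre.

Series thermal resistances, inner to outer:
  R'_conv,in = 1/(2πr h) = 1/(2π·0.0441·1140) = 0.003166 m·K/W
  R'_cast iron = ln(0.0550/0.0441)/(2πk) = 0.2209/(2π·63.1) = 5.571×10^-4 m·K/W
  R'_aerogel blanket = ln(0.0984/0.0550)/(2πk) = 0.5817/(2π·0.0137) = 6.758 m·K/W
  R'_conv,out = 1/(2πr h) = 1/(2π·0.0984·21.9) = 0.07386 m·K/W
ΣR = 0.003166 + 5.571×10^-4 + 6.758 + 0.07386 = 6.836 m·K/W
Q' = ΔT/ΣR = (4.53 °C − 25.4 °C)/6.836 = -3.05 W/m
(Negative Q' ⇒ heat flows inward; heat gain = 3.05 W/m.)

Q' = 3.05 W/m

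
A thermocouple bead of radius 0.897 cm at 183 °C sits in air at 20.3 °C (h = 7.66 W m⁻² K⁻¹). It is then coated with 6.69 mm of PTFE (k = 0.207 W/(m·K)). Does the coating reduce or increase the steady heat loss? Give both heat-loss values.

increases: 1.26 → 2.68 W

Critical radius for a sphere: r_cr = 2k/h = 0.0540 m = 5.40 cm.
Outer radius after coating: r₂ = 0.00897 + 0.00669 = 0.01566 m.
Since r₁ < r_cr and r₂ ≤ r_cr, the coating moves toward the maximum at r_cr — heat loss rises.
Bare: R = 1/(4πr₁²h) = 129.1 K/W; Q = 162.7/129.1 = 1.26 W.
Coated: R = R_cond + R_conv = 60.67 K/W; Q = 162.7/60.67 = 2.68 W.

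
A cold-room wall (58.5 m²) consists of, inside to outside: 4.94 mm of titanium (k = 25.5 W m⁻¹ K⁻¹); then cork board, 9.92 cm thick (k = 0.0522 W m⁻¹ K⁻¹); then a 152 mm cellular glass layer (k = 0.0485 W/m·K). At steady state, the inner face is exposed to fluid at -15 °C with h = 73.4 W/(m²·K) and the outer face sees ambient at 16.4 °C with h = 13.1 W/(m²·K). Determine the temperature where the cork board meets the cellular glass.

Treat each layer as a resistance in series:
  R_conv,in = 1/(hA) = 1/(73.4·58.5) = 2.329×10^-4 K/W
  R_titanium = L/(kA) = 0.00494/(25.5·58.5) = 3.312×10^-6 K/W
  R_cork board = L/(kA) = 0.0992/(0.0522·58.5) = 0.03249 K/W
  R_cellular glass = L/(kA) = 0.152/(0.0485·58.5) = 0.05357 K/W
  R_conv,out = 1/(hA) = 1/(13.1·58.5) = 0.001305 K/W
ΣR = 2.329×10^-4 + 3.312×10^-6 + 0.03249 + 0.05357 + 0.001305 = 0.08760 K/W
Q = ΔT/ΣR = (-15 °C − 16.4 °C)/0.08760 = -358.4 W
From the inner boundary to the cork board/cellular glass interface, ΣR_partial = 0.03273 K/W.
T_interface = T_in − Q·ΣR_partial = -15 °C − (-358.4)(0.03273) = -3.27 °C

T = -3.27 °C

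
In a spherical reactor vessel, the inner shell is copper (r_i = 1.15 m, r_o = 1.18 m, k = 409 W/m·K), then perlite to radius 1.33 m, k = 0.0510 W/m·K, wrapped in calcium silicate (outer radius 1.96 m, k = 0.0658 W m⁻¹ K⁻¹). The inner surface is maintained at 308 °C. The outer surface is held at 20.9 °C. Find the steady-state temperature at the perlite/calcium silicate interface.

Resistance network (inner→outer):
  R_copper = (1/1.15 − 1/1.18)/(4πk) = 0.02211/(4π·409) = 4.301×10^-6 K/W
  R_perlite = (1/1.18 − 1/1.33)/(4πk) = 0.09558/(4π·0.0510) = 0.1491 K/W
  R_calcium silicate = (1/1.33 − 1/1.96)/(4πk) = 0.2417/(4π·0.0658) = 0.2923 K/W
ΣR = 4.301×10^-6 + 0.1491 + 0.2923 = 0.4414 K/W
Q = ΔT/ΣR = (308 °C − 20.9 °C)/0.4414 = 650.4 W
From the inner boundary to the perlite/calcium silicate interface, ΣR_partial = 0.1491 K/W.
T_interface = T_in − Q·ΣR_partial = 308 °C − (650.4)(0.1491) = 211 °C

T = 211 °C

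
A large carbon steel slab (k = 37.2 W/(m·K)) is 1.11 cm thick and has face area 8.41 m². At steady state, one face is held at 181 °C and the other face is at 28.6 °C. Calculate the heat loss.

Q = kA·ΔT/L = 37.2 × 8.41 × |181 °C − 28.6 °C| / 0.0111 = 4.30×10^6 W

Q = 4300 kW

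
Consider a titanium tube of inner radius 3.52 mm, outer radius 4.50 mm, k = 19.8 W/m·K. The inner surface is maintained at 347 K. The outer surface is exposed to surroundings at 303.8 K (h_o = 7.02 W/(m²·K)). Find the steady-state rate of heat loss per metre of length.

Treat each layer as a resistance in series:
  R'_titanium = ln(0.00450/0.00352)/(2πk) = 0.2456/(2π·19.8) = 0.001974 m·K/W
  R'_conv,out = 1/(2πr h) = 1/(2π·0.00450·7.02) = 5.038 m·K/W
ΣR = 0.001974 + 5.038 = 5.040 m·K/W
Q' = ΔT/ΣR = (347 K − 303.8 K)/5.040 = 8.57 W/m

Q' = 8.57 W/m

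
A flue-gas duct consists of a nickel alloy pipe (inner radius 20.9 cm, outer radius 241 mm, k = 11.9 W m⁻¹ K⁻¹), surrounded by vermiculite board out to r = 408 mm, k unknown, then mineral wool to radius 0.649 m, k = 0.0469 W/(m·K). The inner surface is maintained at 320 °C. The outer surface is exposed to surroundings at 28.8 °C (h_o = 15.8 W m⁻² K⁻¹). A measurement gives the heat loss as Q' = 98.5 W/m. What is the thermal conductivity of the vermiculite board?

ΣR = ΔT/Q' = |320 − 28.8|/98.5 = 2.956 m·K/W
Known resistances:
  R'_nickel alloy = ln(0.241/0.209)/(2πk) = 0.1425/(2π·11.9) = 0.001905 m·K/W
  R'_mineral wool = ln(0.649/0.408)/(2πk) = 0.4642/(2π·0.0469) = 1.575 m·K/W
  R'_conv,out = 1/(2πr h) = 1/(2π·0.649·15.8) = 0.01552 m·K/W
R_vermiculite board = ΣR − ΣR_known = 2.956 − 1.592 = 1.364 m·K/W
ln(r₂/r₁)/(2πk) = 1.364 ⇒ k = 0.5265/(2π·1.364) = 0.0614 W/m·K

k = 0.0614 W/m·K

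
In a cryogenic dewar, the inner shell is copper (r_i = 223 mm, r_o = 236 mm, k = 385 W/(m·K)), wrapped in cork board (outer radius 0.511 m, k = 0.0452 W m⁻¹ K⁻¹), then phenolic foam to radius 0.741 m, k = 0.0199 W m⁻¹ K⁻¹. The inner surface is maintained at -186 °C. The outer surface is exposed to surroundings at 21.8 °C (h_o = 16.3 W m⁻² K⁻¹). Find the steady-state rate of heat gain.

Resistance network (inner→outer):
  R_copper = (1/0.223 − 1/0.236)/(4πk) = 0.2470/(4π·385) = 5.106×10^-5 K/W
  R_cork board = (1/0.236 − 1/0.511)/(4πk) = 2.280/(4π·0.0452) = 4.015 K/W
  R_phenolic foam = (1/0.511 − 1/0.741)/(4πk) = 0.6074/(4π·0.0199) = 2.429 K/W
  R_conv,out = 1/(4πr²h) = 1/(4π·0.741²·16.3) = 0.008891 K/W
ΣR = 5.106×10^-5 + 4.015 + 2.429 + 0.008891 = 6.453 K/W
Q = ΔT/ΣR = (-186 °C − 21.8 °C)/6.453 = -32.2 W
(Negative Q ⇒ heat flows inward; heat gain = 32.2 W.)

Q = 32.2 W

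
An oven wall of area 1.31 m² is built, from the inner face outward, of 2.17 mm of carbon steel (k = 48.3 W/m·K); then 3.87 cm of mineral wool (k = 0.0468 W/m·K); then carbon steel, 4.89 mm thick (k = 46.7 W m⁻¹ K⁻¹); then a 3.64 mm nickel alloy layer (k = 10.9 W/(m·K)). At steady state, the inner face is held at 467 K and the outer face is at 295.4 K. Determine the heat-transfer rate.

Resistance network (inner→outer):
  R_carbon steel = L/(kA) = 0.00217/(48.3·1.31) = 3.430×10^-5 K/W
  R_mineral wool = L/(kA) = 0.0387/(0.0468·1.31) = 0.6312 K/W
  R_carbon steel = L/(kA) = 0.00489/(46.7·1.31) = 7.993×10^-5 K/W
  R_nickel alloy = L/(kA) = 0.00364/(10.9·1.31) = 2.549×10^-4 K/W
ΣR = 3.430×10^-5 + 0.6312 + 7.993×10^-5 + 2.549×10^-4 = 0.6316 K/W
Q = ΔT/ΣR = (467 K − 295.4 K)/0.6316 = 272 W

Q = 272 W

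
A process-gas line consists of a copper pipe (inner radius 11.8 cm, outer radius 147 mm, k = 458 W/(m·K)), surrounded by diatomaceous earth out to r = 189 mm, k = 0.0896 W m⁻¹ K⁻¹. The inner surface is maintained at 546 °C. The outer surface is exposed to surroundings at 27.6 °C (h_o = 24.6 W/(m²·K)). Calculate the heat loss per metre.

Resistance network (inner→outer):
  R'_copper = ln(0.147/0.118)/(2πk) = 0.2197/(2π·458) = 7.636×10^-5 m·K/W
  R'_diatomaceous earth = ln(0.189/0.147)/(2πk) = 0.2513/(2π·0.0896) = 0.4464 m·K/W
  R'_conv,out = 1/(2πr h) = 1/(2π·0.189·24.6) = 0.03423 m·K/W
ΣR = 7.636×10^-5 + 0.4464 + 0.03423 = 0.4807 m·K/W
Q' = ΔT/ΣR = (546 °C − 27.6 °C)/0.4807 = 1080 W/m

Q' = 1080 W/m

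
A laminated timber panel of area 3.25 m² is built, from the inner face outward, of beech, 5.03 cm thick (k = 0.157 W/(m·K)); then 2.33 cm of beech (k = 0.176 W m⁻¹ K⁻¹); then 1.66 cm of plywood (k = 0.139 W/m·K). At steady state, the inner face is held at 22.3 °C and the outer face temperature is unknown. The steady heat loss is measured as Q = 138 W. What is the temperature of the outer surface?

Series resistances:
  R_beech = L/(kA) = 0.0503/(0.157·3.25) = 0.09858 K/W
  R_beech = L/(kA) = 0.0233/(0.176·3.25) = 0.04073 K/W
  R_plywood = L/(kA) = 0.0166/(0.139·3.25) = 0.03675 K/W
ΣR = 0.1761 K/W
ΔT = Q·ΣR = 138 × 0.1761 = 24.30 K
Heat flows outward, so T_out = T_in − ΔT = 22.3 − 24.30 = -2.00 °C

T_out = -2.00 °C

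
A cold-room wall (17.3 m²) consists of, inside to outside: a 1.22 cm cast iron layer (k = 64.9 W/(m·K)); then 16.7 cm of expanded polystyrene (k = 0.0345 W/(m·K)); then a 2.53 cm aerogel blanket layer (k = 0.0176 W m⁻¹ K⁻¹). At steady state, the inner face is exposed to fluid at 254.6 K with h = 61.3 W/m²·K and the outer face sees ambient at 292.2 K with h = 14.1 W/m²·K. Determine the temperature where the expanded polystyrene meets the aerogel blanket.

T = 283.3 K

Resistance network (inner→outer):
  R_conv,in = 1/(hA) = 1/(61.3·17.3) = 9.430×10^-4 K/W
  R_cast iron = L/(kA) = 0.0122/(64.9·17.3) = 1.087×10^-5 K/W
  R_expanded polystyrene = L/(kA) = 0.167/(0.0345·17.3) = 0.2798 K/W
  R_aerogel blanket = L/(kA) = 0.0253/(0.0176·17.3) = 0.08309 K/W
  R_conv,out = 1/(hA) = 1/(14.1·17.3) = 0.004100 K/W
ΣR = 9.430×10^-4 + 1.087×10^-5 + 0.2798 + 0.08309 + 0.004100 = 0.3679 K/W
Q = ΔT/ΣR = (254.6 K − 292.2 K)/0.3679 = -102.2 W
From the inner boundary to the expanded polystyrene/aerogel blanket interface, ΣR_partial = 0.2808 K/W.
T_interface = T_in − Q·ΣR_partial = 254.6 K − (-102.2)(0.2808) = 283.3 K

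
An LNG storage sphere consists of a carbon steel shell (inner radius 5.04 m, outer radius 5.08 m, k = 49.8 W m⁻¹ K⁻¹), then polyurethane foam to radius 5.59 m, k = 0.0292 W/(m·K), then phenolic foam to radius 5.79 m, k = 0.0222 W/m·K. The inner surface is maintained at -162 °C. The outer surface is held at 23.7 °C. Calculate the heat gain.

Treat each layer as a resistance in series:
  R_carbon steel = (1/5.04 − 1/5.08)/(4πk) = 0.001562/(4π·49.8) = 2.496×10^-6 K/W
  R_polyurethane foam = (1/5.08 − 1/5.59)/(4πk) = 0.01796/(4π·0.0292) = 0.04894 K/W
  R_phenolic foam = (1/5.59 − 1/5.79)/(4πk) = 0.006179/(4π·0.0222) = 0.02215 K/W
ΣR = 2.496×10^-6 + 0.04894 + 0.02215 = 0.07109 K/W
Q = ΔT/ΣR = (-162 °C − 23.7 °C)/0.07109 = -2610 W
(Negative Q ⇒ heat flows inward; heat gain = 2610 W.)

Q = 2.61 kW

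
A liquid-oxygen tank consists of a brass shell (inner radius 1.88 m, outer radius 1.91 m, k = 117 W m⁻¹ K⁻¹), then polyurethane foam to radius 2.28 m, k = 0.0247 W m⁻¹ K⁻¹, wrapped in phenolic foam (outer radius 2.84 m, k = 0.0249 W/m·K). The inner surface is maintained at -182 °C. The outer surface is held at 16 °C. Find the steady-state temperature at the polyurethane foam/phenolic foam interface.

Resistance network (inner→outer):
  R_brass = (1/1.88 − 1/1.91)/(4πk) = 0.008355/(4π·117) = 5.682×10^-6 K/W
  R_polyurethane foam = (1/1.91 − 1/2.28)/(4πk) = 0.08496/(4π·0.0247) = 0.2737 K/W
  R_phenolic foam = (1/2.28 − 1/2.84)/(4πk) = 0.08648/(4π·0.0249) = 0.2764 K/W
ΣR = 5.682×10^-6 + 0.2737 + 0.2764 = 0.5501 K/W
Q = ΔT/ΣR = (-182 °C − 16 °C)/0.5501 = -359.9 W
From the inner boundary to the polyurethane foam/phenolic foam interface, ΣR_partial = 0.2737 K/W.
T_interface = T_in − Q·ΣR_partial = -182 °C − (-359.9)(0.2737) = -83.5 °C

T = -83.5 °C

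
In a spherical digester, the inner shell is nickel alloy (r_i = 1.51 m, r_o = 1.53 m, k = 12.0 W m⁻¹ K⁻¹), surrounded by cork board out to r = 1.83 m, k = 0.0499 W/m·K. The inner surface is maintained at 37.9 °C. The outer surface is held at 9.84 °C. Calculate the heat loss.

Q = 164 W

Resistance network (inner→outer):
  R_nickel alloy = (1/1.51 − 1/1.53)/(4πk) = 0.008657/(4π·12.0) = 5.741×10^-5 K/W
  R_cork board = (1/1.53 − 1/1.83)/(4πk) = 0.1071/(4π·0.0499) = 0.1709 K/W
ΣR = 5.741×10^-5 + 0.1709 = 0.1710 K/W
Q = ΔT/ΣR = (37.9 °C − 9.84 °C)/0.1710 = 164 W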